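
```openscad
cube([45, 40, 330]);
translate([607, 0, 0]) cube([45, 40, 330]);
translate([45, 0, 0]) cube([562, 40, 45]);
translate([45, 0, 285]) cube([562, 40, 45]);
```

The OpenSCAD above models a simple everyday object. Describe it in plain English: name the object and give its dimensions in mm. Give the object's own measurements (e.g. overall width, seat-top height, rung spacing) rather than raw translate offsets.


A rectangular picture frame lying in the x–z plane (depth along y). The opening is 562 mm wide (x) by 240 mm tall (z), surrounded by a border 45 mm wide on all four sides. The frame is 40 mm deep and is made of two full-height vertical stiles with two horizontal rails fitted between them.


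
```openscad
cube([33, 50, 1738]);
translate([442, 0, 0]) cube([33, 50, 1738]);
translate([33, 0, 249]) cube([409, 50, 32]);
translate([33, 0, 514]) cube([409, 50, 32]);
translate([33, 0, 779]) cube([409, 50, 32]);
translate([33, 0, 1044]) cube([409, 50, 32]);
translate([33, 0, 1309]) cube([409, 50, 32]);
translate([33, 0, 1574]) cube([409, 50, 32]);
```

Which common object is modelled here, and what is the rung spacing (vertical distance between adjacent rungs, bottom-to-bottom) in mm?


A ladder. The rung spacing is 265 mm.

Two tall 33×50 posts with 6 short bars between them — a ladder. Adjacent rungs sit at z = 249 and z = 514, so the spacing is 514 − 249 = 265 mm.


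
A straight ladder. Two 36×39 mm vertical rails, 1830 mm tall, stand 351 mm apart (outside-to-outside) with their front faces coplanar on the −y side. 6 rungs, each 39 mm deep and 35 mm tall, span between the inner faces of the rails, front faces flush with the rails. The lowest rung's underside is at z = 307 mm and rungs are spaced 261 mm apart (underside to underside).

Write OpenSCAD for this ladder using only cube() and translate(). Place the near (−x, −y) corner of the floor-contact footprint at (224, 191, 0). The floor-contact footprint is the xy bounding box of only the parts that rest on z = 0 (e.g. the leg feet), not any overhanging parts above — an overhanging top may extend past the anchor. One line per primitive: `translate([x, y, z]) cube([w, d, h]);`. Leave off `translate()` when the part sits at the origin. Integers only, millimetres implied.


translate([224, 191, 0]) cube([36, 39, 1830]);
translate([539, 191, 0]) cube([36, 39, 1830]);
translate([260, 191, 307]) cube([279, 39, 35]);
translate([260, 191, 568]) cube([279, 39, 35]);
translate([260, 191, 829]) cube([279, 39, 35]);
translate([260, 191, 1090]) cube([279, 39, 35]);
translate([260, 191, 1351]) cube([279, 39, 35]);
translate([260, 191, 1612]) cube([279, 39, 35]);


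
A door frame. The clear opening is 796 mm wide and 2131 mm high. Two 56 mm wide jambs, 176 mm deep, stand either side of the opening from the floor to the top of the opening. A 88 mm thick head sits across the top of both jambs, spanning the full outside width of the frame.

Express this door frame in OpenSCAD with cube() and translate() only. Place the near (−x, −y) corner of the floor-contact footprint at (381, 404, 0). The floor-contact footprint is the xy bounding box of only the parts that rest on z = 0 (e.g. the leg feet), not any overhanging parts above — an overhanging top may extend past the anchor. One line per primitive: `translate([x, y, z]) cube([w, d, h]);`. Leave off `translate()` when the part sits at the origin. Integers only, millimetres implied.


translate([381, 404, 0]) cube([56, 176, 2131]);
translate([1233, 404, 0]) cube([56, 176, 2131]);
translate([381, 404, 2131]) cube([908, 176, 88]);


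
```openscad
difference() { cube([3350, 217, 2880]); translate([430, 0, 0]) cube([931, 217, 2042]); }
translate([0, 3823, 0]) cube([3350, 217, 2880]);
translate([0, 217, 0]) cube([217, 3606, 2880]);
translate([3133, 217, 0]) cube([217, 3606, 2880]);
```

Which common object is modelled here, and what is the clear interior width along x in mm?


A single room. The interior width is 2916 mm.

Four walls enclosing a rectangle with a door in the front wall — a room. Outside width 3350 minus two 217 mm walls gives 2916 mm.


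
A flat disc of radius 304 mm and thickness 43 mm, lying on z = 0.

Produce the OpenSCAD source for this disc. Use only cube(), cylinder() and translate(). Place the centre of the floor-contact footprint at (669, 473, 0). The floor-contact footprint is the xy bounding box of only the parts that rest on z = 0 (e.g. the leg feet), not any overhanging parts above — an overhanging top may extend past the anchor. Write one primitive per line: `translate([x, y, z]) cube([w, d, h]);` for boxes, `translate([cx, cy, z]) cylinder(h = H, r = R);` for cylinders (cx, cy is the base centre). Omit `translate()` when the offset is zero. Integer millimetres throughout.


translate([669, 473, 0]) cylinder(h = 43, r = 304);


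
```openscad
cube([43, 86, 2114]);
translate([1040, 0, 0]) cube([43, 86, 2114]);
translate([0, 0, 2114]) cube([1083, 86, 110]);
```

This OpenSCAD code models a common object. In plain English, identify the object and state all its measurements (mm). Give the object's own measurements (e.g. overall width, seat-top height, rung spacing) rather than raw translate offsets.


A door frame. The clear opening is 997 mm wide and 2114 mm high. Two 43 mm wide jambs, 86 mm deep, stand either side of the opening from the floor to the top of the opening. A 110 mm thick head sits across the top of both jambs, spanning the full outside width of the frame.


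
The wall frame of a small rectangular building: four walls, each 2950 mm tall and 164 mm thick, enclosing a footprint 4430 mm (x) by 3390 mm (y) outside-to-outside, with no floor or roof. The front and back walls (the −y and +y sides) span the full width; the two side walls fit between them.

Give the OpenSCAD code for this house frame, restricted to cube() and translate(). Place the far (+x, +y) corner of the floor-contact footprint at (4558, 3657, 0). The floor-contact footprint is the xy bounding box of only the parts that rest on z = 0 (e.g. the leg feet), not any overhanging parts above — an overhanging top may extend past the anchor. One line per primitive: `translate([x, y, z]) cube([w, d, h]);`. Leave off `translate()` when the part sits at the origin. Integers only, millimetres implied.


translate([128, 267, 0]) cube([4430, 164, 2950]);
translate([128, 3493, 0]) cube([4430, 164, 2950]);
translate([128, 431, 0]) cube([164, 3062, 2950]);
translate([4394, 431, 0]) cube([164, 3062, 2950]);


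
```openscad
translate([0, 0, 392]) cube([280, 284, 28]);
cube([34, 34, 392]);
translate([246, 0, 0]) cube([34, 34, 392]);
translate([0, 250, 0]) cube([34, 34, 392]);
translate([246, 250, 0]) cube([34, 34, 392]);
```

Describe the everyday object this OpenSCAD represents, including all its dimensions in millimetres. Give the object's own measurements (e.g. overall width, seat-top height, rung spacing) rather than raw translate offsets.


A four-legged stool. The seat is a 280×284×28 mm slab whose top surface is at z = 420 mm; four square legs, each 34×34 mm in cross-section, run from the floor (z = 0) to the underside of the seat, each flush with a corner of the seat.


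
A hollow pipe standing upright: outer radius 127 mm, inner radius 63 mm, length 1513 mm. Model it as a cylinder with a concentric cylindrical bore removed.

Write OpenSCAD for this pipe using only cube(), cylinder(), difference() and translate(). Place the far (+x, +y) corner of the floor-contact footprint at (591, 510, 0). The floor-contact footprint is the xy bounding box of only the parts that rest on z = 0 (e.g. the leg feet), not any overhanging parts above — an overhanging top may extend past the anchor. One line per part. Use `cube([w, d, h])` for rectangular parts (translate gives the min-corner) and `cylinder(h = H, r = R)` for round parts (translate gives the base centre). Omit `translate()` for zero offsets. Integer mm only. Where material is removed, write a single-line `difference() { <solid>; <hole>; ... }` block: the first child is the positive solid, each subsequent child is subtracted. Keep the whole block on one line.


difference() { translate([464, 383, 0]) cylinder(h = 1513, r = 127); translate([464, 383, 0]) cylinder(h = 1513, r = 63); }


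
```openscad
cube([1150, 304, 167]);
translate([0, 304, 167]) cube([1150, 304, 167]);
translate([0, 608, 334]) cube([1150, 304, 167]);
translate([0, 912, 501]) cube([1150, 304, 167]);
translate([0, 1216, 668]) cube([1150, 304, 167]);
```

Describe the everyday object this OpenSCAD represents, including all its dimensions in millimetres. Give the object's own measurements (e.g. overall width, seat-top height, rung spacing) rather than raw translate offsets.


A straight staircase of 5 solid steps. Each step is 1150 mm wide (x), 304 mm deep (y, the going) and 167 mm tall (the rise). The first step rests on the floor; each subsequent step sits one going further in +y and one rise higher in +z, directly behind and above the previous step with no overlap.


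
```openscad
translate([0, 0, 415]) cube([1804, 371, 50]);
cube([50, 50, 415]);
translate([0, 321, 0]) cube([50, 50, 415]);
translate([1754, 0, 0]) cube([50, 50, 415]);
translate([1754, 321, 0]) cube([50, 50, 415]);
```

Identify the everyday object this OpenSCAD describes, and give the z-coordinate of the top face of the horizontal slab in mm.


A bench. The seat-top height is 465 mm.

A long slab on four corner posts — a bench. The slab sits at z = 415 with thickness 50, so the top is 415 + 50 = 465 mm.


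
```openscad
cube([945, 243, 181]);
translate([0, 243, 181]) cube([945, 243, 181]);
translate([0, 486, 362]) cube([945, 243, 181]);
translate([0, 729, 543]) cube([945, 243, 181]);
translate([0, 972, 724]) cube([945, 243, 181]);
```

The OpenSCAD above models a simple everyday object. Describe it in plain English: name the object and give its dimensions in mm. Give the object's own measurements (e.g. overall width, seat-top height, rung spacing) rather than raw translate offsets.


A straight staircase of 5 solid steps. Each step is 945 mm wide (x), 243 mm deep (y, the going) and 181 mm tall (the rise). The first step rests on the floor; each subsequent step sits one going further in +y and one rise higher in +z, directly behind and above the previous step with no overlap.


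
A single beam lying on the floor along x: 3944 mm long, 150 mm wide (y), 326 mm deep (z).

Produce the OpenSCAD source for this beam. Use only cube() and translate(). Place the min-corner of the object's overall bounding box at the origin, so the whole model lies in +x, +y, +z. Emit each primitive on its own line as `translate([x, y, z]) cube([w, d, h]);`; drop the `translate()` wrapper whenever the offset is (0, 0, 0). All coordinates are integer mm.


cube([3944, 150, 326]);


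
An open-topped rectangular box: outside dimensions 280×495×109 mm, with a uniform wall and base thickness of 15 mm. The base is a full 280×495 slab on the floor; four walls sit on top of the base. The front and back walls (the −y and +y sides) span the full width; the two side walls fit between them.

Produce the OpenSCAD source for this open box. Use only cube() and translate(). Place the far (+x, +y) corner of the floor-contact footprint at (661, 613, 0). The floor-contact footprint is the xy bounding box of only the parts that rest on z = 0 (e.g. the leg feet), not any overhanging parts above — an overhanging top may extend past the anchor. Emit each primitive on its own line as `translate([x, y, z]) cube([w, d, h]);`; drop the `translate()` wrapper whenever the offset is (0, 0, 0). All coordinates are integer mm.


translate([381, 118, 0]) cube([280, 495, 15]);
translate([381, 118, 15]) cube([280, 15, 94]);
translate([381, 598, 15]) cube([280, 15, 94]);
translate([381, 133, 15]) cube([15, 465, 94]);
translate([646, 133, 15]) cube([15, 465, 94]);


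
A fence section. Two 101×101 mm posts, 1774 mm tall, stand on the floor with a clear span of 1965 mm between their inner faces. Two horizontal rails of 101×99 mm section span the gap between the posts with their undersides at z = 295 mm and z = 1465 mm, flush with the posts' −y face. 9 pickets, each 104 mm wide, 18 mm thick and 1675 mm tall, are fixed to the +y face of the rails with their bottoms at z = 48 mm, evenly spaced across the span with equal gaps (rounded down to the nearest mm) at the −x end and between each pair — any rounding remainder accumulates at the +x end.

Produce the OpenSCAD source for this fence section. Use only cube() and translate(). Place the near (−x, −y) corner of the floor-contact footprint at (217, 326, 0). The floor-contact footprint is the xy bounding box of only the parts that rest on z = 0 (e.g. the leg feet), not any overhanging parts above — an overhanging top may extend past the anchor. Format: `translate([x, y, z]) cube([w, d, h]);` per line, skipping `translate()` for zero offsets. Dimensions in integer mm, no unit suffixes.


translate([217, 326, 0]) cube([101, 101, 1774]);
translate([2283, 326, 0]) cube([101, 101, 1774]);
translate([318, 326, 295]) cube([1965, 101, 99]);
translate([318, 326, 1465]) cube([1965, 101, 99]);
translate([420, 427, 48]) cube([104, 18, 1675]);
translate([626, 427, 48]) cube([104, 18, 1675]);
translate([832, 427, 48]) cube([104, 18, 1675]);
translate([1038, 427, 48]) cube([104, 18, 1675]);
translate([1244, 427, 48]) cube([104, 18, 1675]);
translate([1450, 427, 48]) cube([104, 18, 1675]);
translate([1656, 427, 48]) cube([104, 18, 1675]);
translate([1862, 427, 48]) cube([104, 18, 1675]);
translate([2068, 427, 48]) cube([104, 18, 1675]);


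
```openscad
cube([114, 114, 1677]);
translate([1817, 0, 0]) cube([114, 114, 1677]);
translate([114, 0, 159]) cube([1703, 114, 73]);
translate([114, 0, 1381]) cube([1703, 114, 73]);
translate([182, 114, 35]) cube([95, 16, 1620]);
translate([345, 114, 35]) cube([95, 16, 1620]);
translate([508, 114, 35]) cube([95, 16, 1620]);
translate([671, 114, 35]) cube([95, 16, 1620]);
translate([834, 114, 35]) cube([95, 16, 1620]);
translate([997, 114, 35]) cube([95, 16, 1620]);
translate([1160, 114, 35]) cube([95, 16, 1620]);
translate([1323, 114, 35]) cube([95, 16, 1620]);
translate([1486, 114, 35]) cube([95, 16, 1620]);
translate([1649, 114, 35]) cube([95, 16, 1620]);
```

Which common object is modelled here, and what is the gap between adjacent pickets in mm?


A fence section. The picket gap is 68 mm.

Two posts, two rails, 10 pickets — a fence section. Span 1703 mm holds 10 pickets of 95 mm with 11 equal gaps: ⌊(1703 − 10·95) / 11⌋ = 68 mm.


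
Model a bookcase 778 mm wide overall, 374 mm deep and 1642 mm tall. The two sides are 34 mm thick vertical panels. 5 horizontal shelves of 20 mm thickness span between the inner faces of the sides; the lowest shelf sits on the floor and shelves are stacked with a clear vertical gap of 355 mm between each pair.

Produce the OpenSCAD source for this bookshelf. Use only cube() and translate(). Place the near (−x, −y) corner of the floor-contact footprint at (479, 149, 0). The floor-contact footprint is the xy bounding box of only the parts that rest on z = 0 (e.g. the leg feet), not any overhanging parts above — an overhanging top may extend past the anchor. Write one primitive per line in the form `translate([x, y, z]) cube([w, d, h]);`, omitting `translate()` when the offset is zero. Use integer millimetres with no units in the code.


translate([479, 149, 0]) cube([34, 374, 1642]);
translate([1223, 149, 0]) cube([34, 374, 1642]);
translate([513, 149, 0]) cube([710, 374, 20]);
translate([513, 149, 375]) cube([710, 374, 20]);
translate([513, 149, 750]) cube([710, 374, 20]);
translate([513, 149, 1125]) cube([710, 374, 20]);
translate([513, 149, 1500]) cube([710, 374, 20]);


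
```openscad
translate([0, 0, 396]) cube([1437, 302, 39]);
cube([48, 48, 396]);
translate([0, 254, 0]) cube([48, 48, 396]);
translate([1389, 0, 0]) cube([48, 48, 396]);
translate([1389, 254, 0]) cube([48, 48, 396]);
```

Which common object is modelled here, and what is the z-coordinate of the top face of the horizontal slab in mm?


A bench. The seat-top height is 435 mm.

A long slab on four corner posts — a bench. The slab sits at z = 396 with thickness 39, so the top is 396 + 39 = 435 mm.


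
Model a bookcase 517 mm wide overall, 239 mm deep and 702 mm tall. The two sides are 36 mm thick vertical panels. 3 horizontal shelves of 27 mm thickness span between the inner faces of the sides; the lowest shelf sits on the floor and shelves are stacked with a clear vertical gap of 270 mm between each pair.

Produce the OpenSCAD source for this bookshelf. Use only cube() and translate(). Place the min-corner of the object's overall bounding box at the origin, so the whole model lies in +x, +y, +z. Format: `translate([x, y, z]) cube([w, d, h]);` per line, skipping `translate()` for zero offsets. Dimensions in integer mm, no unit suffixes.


cube([36, 239, 702]);
translate([481, 0, 0]) cube([36, 239, 702]);
translate([36, 0, 0]) cube([445, 239, 27]);
translate([36, 0, 297]) cube([445, 239, 27]);
translate([36, 0, 594]) cube([445, 239, 27]);


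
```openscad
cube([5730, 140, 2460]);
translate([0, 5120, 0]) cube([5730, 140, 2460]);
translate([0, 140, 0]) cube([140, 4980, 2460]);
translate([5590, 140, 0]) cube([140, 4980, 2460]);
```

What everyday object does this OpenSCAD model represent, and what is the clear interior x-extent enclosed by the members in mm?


A house (or room) frame. The interior width is 5450 mm.

Four 2460 mm walls enclosing a rectangle with no floor or roof — a room or house frame. Outside width is 5730 mm and wall thickness is 140 mm, so the interior width is 5730 − 2 × 140 = 5450 mm.


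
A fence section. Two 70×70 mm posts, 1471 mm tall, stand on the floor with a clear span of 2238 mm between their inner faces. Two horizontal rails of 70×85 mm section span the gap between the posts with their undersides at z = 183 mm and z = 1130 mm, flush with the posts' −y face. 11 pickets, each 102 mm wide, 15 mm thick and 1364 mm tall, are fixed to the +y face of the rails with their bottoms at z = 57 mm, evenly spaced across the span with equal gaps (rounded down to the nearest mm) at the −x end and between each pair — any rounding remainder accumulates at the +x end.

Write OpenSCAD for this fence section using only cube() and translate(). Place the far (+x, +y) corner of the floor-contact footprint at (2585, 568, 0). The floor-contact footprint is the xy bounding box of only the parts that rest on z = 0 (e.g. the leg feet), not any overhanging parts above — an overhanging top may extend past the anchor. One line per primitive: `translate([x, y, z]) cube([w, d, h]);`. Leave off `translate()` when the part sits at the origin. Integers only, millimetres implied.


translate([207, 498, 0]) cube([70, 70, 1471]);
translate([2515, 498, 0]) cube([70, 70, 1471]);
translate([277, 498, 183]) cube([2238, 70, 85]);
translate([277, 498, 1130]) cube([2238, 70, 85]);
translate([370, 568, 57]) cube([102, 15, 1364]);
translate([565, 568, 57]) cube([102, 15, 1364]);
translate([760, 568, 57]) cube([102, 15, 1364]);
translate([955, 568, 57]) cube([102, 15, 1364]);
translate([1150, 568, 57]) cube([102, 15, 1364]);
translate([1345, 568, 57]) cube([102, 15, 1364]);
translate([1540, 568, 57]) cube([102, 15, 1364]);
translate([1735, 568, 57]) cube([102, 15, 1364]);
translate([1930, 568, 57]) cube([102, 15, 1364]);
translate([2125, 568, 57]) cube([102, 15, 1364]);
translate([2320, 568, 57]) cube([102, 15, 1364]);


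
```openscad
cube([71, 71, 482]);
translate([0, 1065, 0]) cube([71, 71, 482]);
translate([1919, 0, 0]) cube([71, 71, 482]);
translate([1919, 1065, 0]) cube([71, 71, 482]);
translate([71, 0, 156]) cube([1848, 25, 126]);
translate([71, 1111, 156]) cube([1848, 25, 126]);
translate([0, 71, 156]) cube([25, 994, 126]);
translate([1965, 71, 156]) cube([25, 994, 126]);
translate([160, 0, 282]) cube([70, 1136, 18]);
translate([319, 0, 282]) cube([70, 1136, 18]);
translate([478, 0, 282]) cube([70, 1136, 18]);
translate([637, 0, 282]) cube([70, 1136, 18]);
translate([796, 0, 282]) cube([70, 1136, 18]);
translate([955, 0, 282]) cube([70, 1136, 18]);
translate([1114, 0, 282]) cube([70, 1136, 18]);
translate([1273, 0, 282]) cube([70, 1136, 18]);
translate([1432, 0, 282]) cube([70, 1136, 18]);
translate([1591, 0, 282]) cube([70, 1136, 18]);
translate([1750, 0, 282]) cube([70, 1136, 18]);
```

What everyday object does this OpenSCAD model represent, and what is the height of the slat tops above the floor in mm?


A bed frame. The slat-top height is 300 mm.

Four posts, four rails, and a row of slats — a bed frame. Slats sit on the rails at z = 156 + 126 = 282; with slat thickness 18, the top is 300 mm.


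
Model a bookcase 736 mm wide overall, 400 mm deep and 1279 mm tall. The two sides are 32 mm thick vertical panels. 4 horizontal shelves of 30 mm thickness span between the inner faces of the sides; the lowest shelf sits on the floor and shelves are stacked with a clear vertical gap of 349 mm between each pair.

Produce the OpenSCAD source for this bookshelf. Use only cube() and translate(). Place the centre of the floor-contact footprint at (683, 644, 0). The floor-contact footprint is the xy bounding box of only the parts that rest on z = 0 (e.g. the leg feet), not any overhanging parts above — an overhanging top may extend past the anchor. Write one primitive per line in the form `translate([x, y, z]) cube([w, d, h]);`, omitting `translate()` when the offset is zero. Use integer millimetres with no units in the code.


translate([315, 444, 0]) cube([32, 400, 1279]);
translate([1019, 444, 0]) cube([32, 400, 1279]);
translate([347, 444, 0]) cube([672, 400, 30]);
translate([347, 444, 379]) cube([672, 400, 30]);
translate([347, 444, 758]) cube([672, 400, 30]);
translate([347, 444, 1137]) cube([672, 400, 30]);


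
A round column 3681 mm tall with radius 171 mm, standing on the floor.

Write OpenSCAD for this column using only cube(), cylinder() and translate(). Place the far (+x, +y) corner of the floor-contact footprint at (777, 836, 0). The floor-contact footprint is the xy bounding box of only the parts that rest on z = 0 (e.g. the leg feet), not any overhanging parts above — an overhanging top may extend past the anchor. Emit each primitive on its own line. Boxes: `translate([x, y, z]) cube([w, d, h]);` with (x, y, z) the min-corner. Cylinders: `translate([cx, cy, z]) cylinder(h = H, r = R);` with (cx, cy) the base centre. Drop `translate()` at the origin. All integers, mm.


translate([606, 665, 0]) cylinder(h = 3681, r = 171);


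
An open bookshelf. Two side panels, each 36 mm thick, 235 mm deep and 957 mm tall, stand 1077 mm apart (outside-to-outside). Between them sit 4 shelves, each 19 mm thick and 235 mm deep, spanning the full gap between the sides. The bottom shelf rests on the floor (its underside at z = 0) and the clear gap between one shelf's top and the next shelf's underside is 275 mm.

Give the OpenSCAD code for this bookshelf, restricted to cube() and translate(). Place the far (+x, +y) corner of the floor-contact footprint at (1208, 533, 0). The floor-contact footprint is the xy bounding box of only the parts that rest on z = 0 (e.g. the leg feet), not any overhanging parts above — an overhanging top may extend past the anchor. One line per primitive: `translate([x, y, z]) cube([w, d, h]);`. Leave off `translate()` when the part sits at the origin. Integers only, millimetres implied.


translate([131, 298, 0]) cube([36, 235, 957]);
translate([1172, 298, 0]) cube([36, 235, 957]);
translate([167, 298, 0]) cube([1005, 235, 19]);
translate([167, 298, 294]) cube([1005, 235, 19]);
translate([167, 298, 588]) cube([1005, 235, 19]);
translate([167, 298, 882]) cube([1005, 235, 19]);


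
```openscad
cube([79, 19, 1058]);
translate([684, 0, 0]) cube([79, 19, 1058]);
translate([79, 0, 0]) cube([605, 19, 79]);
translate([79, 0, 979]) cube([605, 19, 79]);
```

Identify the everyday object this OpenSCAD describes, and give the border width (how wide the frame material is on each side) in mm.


A picture frame. The border width is 79 mm.

Four thin pieces enclosing a rectangular opening — a picture frame. The two full-height stiles are 1058 mm tall; the top rail sits at z = 979 and is 79 mm tall, so the border above the opening is 1058 − 979 = 79 mm, matching the stile x-width.


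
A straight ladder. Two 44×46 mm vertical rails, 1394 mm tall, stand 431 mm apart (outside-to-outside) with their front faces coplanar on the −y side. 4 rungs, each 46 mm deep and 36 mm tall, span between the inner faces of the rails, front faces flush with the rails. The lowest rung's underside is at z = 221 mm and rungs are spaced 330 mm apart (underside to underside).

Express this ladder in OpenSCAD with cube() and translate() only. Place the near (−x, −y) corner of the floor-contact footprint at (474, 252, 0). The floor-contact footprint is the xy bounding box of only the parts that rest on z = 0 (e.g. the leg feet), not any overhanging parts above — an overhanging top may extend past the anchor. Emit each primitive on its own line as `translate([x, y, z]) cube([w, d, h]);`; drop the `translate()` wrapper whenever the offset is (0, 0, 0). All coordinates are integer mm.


translate([474, 252, 0]) cube([44, 46, 1394]);
translate([861, 252, 0]) cube([44, 46, 1394]);
translate([518, 252, 221]) cube([343, 46, 36]);
translate([518, 252, 551]) cube([343, 46, 36]);
translate([518, 252, 881]) cube([343, 46, 36]);
translate([518, 252, 1211]) cube([343, 46, 36]);


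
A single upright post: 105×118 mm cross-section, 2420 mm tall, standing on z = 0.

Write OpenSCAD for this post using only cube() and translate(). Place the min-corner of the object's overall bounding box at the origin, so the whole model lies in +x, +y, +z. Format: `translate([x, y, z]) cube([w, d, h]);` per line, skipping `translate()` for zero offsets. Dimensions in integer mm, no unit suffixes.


cube([105, 118, 2420]);


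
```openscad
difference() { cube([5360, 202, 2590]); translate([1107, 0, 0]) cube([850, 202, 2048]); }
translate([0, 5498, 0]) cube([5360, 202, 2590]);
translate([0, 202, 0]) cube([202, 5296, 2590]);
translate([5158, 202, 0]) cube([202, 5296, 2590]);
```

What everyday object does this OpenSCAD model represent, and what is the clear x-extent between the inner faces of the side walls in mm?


A single room. The interior width is 4956 mm.

Four walls enclosing a rectangle with a door in the front wall — a room. Outside width 5360 minus two 202 mm walls gives 4956 mm.


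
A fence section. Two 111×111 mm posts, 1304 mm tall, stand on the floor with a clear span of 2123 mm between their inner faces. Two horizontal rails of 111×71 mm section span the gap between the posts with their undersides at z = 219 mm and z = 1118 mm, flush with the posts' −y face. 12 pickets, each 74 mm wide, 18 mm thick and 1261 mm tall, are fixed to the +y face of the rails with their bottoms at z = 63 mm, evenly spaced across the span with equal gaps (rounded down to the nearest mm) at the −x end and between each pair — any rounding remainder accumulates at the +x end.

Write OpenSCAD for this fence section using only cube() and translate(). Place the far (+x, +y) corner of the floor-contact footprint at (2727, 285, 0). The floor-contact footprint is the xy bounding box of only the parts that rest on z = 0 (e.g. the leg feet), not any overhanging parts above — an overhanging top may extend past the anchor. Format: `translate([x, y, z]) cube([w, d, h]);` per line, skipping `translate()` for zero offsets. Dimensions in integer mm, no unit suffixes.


translate([382, 174, 0]) cube([111, 111, 1304]);
translate([2616, 174, 0]) cube([111, 111, 1304]);
translate([493, 174, 219]) cube([2123, 111, 71]);
translate([493, 174, 1118]) cube([2123, 111, 71]);
translate([588, 285, 63]) cube([74, 18, 1261]);
translate([757, 285, 63]) cube([74, 18, 1261]);
translate([926, 285, 63]) cube([74, 18, 1261]);
translate([1095, 285, 63]) cube([74, 18, 1261]);
translate([1264, 285, 63]) cube([74, 18, 1261]);
translate([1433, 285, 63]) cube([74, 18, 1261]);
translate([1602, 285, 63]) cube([74, 18, 1261]);
translate([1771, 285, 63]) cube([74, 18, 1261]);
translate([1940, 285, 63]) cube([74, 18, 1261]);
translate([2109, 285, 63]) cube([74, 18, 1261]);
translate([2278, 285, 63]) cube([74, 18, 1261]);
translate([2447, 285, 63]) cube([74, 18, 1261]);


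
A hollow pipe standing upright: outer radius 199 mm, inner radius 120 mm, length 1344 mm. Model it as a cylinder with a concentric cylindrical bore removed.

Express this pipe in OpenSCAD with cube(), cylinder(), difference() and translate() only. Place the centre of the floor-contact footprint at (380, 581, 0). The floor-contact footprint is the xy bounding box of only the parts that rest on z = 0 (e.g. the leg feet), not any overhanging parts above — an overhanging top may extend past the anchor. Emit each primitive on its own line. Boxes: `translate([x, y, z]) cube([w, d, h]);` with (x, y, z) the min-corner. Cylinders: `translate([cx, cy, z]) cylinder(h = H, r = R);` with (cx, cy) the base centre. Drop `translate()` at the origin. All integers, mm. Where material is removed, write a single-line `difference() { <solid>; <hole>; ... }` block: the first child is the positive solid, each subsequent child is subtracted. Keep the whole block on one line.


difference() { translate([380, 581, 0]) cylinder(h = 1344, r = 199); translate([380, 581, 0]) cylinder(h = 1344, r = 120); }


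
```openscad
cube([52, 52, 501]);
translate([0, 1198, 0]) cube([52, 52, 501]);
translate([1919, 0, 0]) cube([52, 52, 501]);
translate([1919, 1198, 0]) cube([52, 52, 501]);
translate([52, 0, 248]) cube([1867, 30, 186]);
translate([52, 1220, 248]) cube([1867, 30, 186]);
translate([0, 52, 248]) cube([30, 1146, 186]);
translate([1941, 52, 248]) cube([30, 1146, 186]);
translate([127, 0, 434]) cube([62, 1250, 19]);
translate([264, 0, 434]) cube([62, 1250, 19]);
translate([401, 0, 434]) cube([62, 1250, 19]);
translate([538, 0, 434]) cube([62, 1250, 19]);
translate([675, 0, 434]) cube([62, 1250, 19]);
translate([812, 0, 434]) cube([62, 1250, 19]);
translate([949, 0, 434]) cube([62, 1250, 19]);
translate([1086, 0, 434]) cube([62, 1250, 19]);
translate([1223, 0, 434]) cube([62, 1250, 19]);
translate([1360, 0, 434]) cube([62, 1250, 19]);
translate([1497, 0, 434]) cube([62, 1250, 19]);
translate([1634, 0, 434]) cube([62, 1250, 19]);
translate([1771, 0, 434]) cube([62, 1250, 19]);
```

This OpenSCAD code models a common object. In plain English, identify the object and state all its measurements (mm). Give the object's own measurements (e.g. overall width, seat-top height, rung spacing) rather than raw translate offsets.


A bed frame 1971 mm long (x) by 1250 mm wide (y). Four 52×52 mm corner posts, 501 mm tall, at the corners of the footprint. Four rails of 30 mm thickness and 186 mm height run between adjacent posts with their undersides at z = 248 mm, their outer faces flush with the outside of the frame (the two x-running rails run between the posts' inner faces; the two y-running rails run between the posts' inner faces). 13 slats, each 62 mm wide (x) and 19 mm thick, lie across the top of the two x-running rails, running the full 1250 mm width of the frame in y; along x they sit between the end posts with a 75 mm gap after the −x posts and between neighbouring slats, leaving 86 mm before the +x posts.


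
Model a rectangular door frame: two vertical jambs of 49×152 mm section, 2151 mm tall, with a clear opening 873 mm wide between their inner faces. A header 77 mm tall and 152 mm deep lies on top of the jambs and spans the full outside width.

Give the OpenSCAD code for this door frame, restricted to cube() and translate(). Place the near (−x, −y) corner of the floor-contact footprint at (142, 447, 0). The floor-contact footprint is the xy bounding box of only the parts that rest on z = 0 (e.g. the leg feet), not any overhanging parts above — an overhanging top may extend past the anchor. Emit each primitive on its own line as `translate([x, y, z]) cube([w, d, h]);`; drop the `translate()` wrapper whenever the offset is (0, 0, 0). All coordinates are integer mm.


translate([142, 447, 0]) cube([49, 152, 2151]);
translate([1064, 447, 0]) cube([49, 152, 2151]);
translate([142, 447, 2151]) cube([971, 152, 77]);


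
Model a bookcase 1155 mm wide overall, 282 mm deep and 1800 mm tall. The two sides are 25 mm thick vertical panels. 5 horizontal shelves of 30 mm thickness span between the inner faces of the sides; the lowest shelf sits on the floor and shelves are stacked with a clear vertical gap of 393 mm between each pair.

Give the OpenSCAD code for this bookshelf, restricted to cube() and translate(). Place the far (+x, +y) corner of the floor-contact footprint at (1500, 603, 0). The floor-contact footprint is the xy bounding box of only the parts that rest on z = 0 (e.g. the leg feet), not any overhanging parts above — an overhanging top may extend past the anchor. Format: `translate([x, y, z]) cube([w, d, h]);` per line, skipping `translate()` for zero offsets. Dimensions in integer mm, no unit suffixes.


translate([345, 321, 0]) cube([25, 282, 1800]);
translate([1475, 321, 0]) cube([25, 282, 1800]);
translate([370, 321, 0]) cube([1105, 282, 30]);
translate([370, 321, 423]) cube([1105, 282, 30]);
translate([370, 321, 846]) cube([1105, 282, 30]);
translate([370, 321, 1269]) cube([1105, 282, 30]);
translate([370, 321, 1692]) cube([1105, 282, 30]);


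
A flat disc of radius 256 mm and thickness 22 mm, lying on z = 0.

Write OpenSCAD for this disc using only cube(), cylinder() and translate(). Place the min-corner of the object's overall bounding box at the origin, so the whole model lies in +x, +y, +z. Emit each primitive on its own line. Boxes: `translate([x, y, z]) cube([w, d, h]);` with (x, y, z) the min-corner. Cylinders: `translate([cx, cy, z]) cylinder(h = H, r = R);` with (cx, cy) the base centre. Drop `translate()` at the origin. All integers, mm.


translate([256, 256, 0]) cylinder(h = 22, r = 256);


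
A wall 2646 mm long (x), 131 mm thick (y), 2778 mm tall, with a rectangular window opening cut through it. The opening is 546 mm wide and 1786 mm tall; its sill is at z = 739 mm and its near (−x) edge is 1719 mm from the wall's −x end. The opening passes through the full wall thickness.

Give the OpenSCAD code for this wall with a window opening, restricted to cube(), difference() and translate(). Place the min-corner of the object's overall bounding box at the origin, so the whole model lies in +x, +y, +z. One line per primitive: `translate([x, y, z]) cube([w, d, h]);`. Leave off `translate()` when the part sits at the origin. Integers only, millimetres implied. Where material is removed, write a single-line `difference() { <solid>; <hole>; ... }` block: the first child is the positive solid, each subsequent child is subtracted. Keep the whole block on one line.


difference() { cube([2646, 131, 2778]); translate([1719, 0, 739]) cube([546, 131, 1786]); }


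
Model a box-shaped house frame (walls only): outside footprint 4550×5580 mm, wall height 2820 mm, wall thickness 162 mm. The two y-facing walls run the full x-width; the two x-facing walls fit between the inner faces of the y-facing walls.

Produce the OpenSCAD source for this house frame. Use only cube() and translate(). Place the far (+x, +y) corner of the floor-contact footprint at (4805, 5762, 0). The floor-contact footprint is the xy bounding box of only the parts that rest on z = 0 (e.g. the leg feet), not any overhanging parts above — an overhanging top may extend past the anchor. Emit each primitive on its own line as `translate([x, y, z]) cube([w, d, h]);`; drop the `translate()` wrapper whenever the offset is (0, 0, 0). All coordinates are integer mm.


translate([255, 182, 0]) cube([4550, 162, 2820]);
translate([255, 5600, 0]) cube([4550, 162, 2820]);
translate([255, 344, 0]) cube([162, 5256, 2820]);
translate([4643, 344, 0]) cube([162, 5256, 2820]);


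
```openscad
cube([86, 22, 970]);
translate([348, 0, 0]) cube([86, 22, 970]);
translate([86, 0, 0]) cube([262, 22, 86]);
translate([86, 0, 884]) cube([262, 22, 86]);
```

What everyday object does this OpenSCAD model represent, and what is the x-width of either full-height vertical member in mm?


A picture frame. The border width is 86 mm.

Four thin pieces enclosing a rectangular opening — a picture frame. The two full-height stiles are 970 mm tall; the top rail sits at z = 884 and is 86 mm tall, so the border above the opening is 970 − 884 = 86 mm, matching the stile x-width.


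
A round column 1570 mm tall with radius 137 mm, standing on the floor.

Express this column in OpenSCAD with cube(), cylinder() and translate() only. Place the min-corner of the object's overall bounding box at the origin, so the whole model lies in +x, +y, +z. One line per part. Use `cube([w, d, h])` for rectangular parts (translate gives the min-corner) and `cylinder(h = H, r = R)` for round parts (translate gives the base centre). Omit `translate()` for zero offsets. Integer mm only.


translate([137, 137, 0]) cylinder(h = 1570, r = 137);


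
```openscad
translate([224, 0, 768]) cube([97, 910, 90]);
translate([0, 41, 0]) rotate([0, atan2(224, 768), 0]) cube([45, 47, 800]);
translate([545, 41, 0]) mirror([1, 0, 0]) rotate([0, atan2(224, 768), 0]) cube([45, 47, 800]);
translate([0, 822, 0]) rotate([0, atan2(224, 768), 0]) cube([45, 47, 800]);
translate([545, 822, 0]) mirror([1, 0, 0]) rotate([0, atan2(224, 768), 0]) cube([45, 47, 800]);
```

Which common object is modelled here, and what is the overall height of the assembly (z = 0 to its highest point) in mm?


A sawhorse. The overall height is 858 mm.

A beam across two mirrored pairs of raked legs — a sawhorse. The beam's underside is at z = 768 (matching the legs' vertical rise in atan2(224, 768)) and the beam is 90 mm tall, so its top is at 768 + 90 = 858 mm. The raked legs top out at the beam's underside, so that is the highest point.


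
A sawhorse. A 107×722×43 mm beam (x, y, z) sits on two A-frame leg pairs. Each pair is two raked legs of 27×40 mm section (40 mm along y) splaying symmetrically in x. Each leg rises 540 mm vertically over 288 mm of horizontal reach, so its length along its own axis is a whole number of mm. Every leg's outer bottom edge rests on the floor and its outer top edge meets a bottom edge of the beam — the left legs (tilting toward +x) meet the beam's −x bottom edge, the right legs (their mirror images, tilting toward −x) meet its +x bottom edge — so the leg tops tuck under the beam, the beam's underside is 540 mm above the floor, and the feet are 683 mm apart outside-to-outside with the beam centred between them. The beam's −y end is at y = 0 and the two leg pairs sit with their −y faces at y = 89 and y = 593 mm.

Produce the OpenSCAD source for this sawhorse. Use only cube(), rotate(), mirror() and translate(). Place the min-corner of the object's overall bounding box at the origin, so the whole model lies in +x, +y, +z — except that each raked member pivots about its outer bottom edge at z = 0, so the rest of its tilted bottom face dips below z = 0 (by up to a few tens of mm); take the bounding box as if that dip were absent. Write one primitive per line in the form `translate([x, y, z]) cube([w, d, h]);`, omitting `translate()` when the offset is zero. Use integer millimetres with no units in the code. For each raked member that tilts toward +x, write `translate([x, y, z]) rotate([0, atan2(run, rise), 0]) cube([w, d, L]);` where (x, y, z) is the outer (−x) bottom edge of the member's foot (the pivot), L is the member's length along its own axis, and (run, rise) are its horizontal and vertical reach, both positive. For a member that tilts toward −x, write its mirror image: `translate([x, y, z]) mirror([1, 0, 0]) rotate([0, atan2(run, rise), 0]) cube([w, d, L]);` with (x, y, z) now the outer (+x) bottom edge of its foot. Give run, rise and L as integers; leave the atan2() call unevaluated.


translate([288, 0, 540]) cube([107, 722, 43]);
translate([0, 89, 0]) rotate([0, atan2(288, 540), 0]) cube([27, 40, 612]);
translate([683, 89, 0]) mirror([1, 0, 0]) rotate([0, atan2(288, 540), 0]) cube([27, 40, 612]);
translate([0, 593, 0]) rotate([0, atan2(288, 540), 0]) cube([27, 40, 612]);
translate([683, 593, 0]) mirror([1, 0, 0]) rotate([0, atan2(288, 540), 0]) cube([27, 40, 612]);
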